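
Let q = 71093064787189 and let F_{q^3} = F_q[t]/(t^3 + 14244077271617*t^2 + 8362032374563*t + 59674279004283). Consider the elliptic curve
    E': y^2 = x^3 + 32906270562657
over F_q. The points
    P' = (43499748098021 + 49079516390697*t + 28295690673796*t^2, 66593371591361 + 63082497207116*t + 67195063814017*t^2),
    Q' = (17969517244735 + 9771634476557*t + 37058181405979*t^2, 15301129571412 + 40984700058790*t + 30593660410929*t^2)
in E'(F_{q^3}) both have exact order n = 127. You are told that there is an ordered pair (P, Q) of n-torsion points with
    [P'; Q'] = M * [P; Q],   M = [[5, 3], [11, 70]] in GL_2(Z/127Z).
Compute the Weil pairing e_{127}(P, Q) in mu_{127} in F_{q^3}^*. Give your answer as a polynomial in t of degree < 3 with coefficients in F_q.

e_{127}(aP+bQ,cP+dQ) = e_{127}(P,Q)^(ad-bc); with (a,b,c,d)=(5,3,11,70) this gives the det-127 law.
5*70 - 3*11 = 317; reduced mod 127: det = 63, inverse 125.
Build f_{127,P'} and f_{127,Q'} via the 7-bit ladder of 127=1111111_2; evaluate at shifted divisors; quotient in F_{71093064787189^3}.
So e_{127}(P',Q') = 70993220328159 + 36599971043718*t + 53919461877090*t^2.
Finally e_{127}(P,Q) = 24415923689513 + 12509276253411*t + 20643666606123*t^2.

24415923689513 + 12509276253411*t + 20643666606123*t^2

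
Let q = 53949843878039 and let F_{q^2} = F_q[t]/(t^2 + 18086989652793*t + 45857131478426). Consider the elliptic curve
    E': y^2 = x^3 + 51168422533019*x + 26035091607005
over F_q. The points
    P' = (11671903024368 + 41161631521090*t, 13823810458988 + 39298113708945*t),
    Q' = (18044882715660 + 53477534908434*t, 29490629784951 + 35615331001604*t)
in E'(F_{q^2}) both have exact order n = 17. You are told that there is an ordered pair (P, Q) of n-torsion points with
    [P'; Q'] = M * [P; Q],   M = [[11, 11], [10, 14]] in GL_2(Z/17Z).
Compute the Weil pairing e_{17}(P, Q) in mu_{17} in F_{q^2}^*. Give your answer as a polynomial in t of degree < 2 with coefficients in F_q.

Alternating bilinearity on E[17] (values in mu_{17} in F_{53949843878039^2}) gives e(P',Q') = e(P,Q)^det(M).
11*14 - 11*10 = 44; reduced mod 17: det = 10, inverse 12.
Run Miller on y^2=x^3+51168422533019*x+26035091607005 over F_{53949843878039}: ladder 10001 (5 bits); e = f_P(D_Q)/f_Q(D_P).
Miller gives e_{17}(P',Q') = 20820395379452 + 39396953985136*t in F_{53949843878039^2}.
e_{17}(P,Q) = (20820395379452 + 39396953985136*t)^{12} = 52524891961368 + 42202341994778*t.

52524891961368 + 42202341994778*t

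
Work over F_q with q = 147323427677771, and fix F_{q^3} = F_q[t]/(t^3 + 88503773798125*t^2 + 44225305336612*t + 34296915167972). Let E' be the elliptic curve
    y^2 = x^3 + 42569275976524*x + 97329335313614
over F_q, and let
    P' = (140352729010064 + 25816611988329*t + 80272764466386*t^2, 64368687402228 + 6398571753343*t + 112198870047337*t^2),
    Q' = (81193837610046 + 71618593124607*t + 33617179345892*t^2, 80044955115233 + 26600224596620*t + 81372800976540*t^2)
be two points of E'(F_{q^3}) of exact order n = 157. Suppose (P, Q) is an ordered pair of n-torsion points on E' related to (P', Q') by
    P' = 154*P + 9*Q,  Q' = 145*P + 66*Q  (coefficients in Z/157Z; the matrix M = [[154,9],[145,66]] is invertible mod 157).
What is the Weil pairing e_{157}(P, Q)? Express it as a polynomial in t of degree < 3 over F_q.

Under M = [[154,9],[145,66]] in GL_2(Z/157), e_{157}(P',Q') = e_{157}(P,Q)^(154*66-9*145 mod 157).
Inverting 67 mod 157: 75. Thus e_{157}(P,Q) = e(P',Q')^{75}.
Double-and-add over 10011101: 8-1 doublings, 5-1 additions; each step l_{T,T}/v_{2T} or l_{T,P'}/v at Q'+S for random S.
e_{157}(P',Q') = 13668853085950 + 116142312176024*t + 140882427378036*t^2.
Finally e_{157}(P,Q) = 38614391900037 + 14998350117378*t + 77837152839096*t^2.

38614391900037 + 14998350117378*t + 77837152839096*t^2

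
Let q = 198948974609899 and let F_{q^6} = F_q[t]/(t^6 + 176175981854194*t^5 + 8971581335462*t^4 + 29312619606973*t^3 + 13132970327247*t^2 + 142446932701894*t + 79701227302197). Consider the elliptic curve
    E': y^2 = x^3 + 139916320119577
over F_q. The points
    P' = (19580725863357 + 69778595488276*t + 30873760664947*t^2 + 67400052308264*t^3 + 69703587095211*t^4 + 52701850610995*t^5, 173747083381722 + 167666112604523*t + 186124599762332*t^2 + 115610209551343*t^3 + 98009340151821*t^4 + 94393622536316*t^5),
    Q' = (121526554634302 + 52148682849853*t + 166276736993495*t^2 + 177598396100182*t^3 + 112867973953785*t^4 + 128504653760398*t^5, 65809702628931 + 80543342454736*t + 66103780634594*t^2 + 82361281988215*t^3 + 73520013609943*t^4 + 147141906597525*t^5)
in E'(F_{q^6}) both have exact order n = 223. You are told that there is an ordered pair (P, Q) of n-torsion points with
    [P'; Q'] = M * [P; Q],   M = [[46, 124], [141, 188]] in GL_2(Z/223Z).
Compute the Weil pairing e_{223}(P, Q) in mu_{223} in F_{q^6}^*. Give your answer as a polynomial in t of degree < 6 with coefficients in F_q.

164854574417435 + 182356031746273*t + 111889685940599*t^2 + 36728092505937*t^3 + 141925748696951*t^4 + 115272724823782*t^5

Since e_{223}(P,P)=e_{223}(Q,Q)=1 and e_{223}(Q,P)=e_{223}(P,Q)^{-1}, expanding e_{223}(46*P + 124*Q,141*P + 188*Q) leaves e(P,Q)^det(M).
So e_{223}(P,Q) = e_{223}(P',Q')^{77}, since 84*77 = 1 mod 223.
Miller loop for e_{223} over F_{198948974609899^6}: bits of 223 = 11011111; 7 double steps + 6 add steps, l/v at each.
The quotient is 121113034517961 + 59648063803448*t + 179066881965680*t^2 + 116139056783117*t^3 + 179223150837048*t^4 + 189186132418288*t^5.
e_{223}(P,Q) = (121113034517961 + 59648063803448*t + 179066881965680*t^2 + 116139056783117*t^3 + 179223150837048*t^4 + 189186132418288*t^5)^{77} = 164854574417435 + 182356031746273*t + 111889685940599*t^2 + 36728092505937*t^3 + 141925748696951*t^4 + 115272724823782*t^5.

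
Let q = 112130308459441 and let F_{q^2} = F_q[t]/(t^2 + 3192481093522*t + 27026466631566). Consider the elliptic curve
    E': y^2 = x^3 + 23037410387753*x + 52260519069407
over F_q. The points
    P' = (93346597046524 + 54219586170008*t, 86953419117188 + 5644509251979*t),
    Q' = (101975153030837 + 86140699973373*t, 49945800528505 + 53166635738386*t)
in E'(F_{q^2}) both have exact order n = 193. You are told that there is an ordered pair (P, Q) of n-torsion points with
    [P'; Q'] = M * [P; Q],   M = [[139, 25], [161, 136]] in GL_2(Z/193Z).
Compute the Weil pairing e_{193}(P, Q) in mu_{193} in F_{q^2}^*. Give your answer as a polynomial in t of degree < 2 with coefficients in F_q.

79466679614212 + 877395251462*t

The 193-Weil pairing on E[193] over F_{112130308459441} is alternating-bilinear: e_{193}(P',Q') = e_{193}(P,Q)^det(M).
Hence e(P,Q) = e(P',Q')^{118} where 118 = 18^{-1} mod 193.
Build f_{193,P'} and f_{193,Q'} via the 8-bit ladder of 193=11000001_2; evaluate at shifted divisors; quotient in F_{112130308459441^2}.
So e_{193}(P',Q') = 31402513983243 + 27626211407054*t.
Raise to 118: e(P,Q) = 79466679614212 + 877395251462*t in mu_{193}.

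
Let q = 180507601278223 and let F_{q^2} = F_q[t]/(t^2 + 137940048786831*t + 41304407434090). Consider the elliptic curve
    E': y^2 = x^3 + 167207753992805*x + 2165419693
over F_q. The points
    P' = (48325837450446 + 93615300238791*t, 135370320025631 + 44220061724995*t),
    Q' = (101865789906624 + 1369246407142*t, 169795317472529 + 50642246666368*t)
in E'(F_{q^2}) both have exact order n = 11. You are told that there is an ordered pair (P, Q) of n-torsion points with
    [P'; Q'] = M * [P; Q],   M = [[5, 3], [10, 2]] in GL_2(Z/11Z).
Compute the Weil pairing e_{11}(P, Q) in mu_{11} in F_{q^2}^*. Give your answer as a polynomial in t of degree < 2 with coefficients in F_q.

46977227866081 + 163030021443600*t

e_{11}(aP+bQ,cP+dQ) = e_{11}(P,Q)^(ad-bc); with (a,b,c,d)=(5,3,10,2) this gives the det-11 law.
det M = 5*2 - 3*10 = -20 = 2 (mod 11); 2^{-1} = 6 (mod 11).
Run Miller on y^2=x^3+167207753992805*x+2165419693 over F_{180507601278223}: ladder 1011 (4 bits); e = f_P(D_Q)/f_Q(D_P).
f_P(D_Q)/f_Q(D_P) = 33504093735373 + 41069458874058*t.
e_{11}(P,Q) = (33504093735373 + 41069458874058*t)^{6} = 46977227866081 + 163030021443600*t.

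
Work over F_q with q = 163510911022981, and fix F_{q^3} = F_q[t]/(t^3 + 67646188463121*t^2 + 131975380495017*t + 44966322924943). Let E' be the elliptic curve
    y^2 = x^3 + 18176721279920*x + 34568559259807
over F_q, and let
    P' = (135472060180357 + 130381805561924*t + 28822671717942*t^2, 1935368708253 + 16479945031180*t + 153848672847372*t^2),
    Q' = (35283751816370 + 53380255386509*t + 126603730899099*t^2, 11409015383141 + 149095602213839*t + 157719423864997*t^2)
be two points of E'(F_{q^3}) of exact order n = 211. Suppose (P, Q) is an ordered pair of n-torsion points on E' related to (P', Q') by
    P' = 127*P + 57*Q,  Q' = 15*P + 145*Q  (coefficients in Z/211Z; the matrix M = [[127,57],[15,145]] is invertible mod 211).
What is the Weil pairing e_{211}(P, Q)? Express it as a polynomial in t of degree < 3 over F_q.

107585535546413 + 100624919178709*t + 68724571935212*t^2

Under M = [[127,57],[15,145]] in GL_2(Z/211), e_{211}(P',Q') = e_{211}(P,Q)^(127*145-57*15 mod 211).
det(M) mod 211 = 47; its inverse in (Z/211)^* is 9 (check: 47*9 mod 211 = 1).
Double-and-add over 11010011: 8-1 doublings, 5-1 additions; each step l_{T,T}/v_{2T} or l_{T,P'}/v at Q'+S for random S.
So e_{211}(P',Q') = 5556796993803 + 27696001126003*t + 29335656930209*t^2.
(5556796993803 + 27696001126003*t + 29335656930209*t^2)^{9} mod (163510911022981,f) = 107585535546413 + 100624919178709*t + 68724571935212*t^2.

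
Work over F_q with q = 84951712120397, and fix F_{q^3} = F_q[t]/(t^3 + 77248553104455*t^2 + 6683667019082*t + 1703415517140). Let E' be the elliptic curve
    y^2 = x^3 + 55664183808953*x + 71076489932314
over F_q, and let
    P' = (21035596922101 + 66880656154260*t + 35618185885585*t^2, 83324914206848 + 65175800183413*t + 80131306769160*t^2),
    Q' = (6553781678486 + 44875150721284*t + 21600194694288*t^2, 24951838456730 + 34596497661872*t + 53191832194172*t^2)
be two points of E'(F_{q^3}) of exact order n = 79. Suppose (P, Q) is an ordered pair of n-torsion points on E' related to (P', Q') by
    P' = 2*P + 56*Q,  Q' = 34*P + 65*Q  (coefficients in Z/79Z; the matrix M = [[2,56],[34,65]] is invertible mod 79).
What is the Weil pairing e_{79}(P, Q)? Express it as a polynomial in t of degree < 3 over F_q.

The 79-Weil pairing on E[79] over F_{84951712120397} is alternating-bilinear: e_{79}(P',Q') = e_{79}(P,Q)^det(M).
2*65 - 56*34 = -1774; reduced mod 79: det = 43, inverse 68.
Run Miller on y^2=x^3+55664183808953*x+71076489932314 over F_{84951712120397}: ladder 1001111 (7 bits); e = f_P(D_Q)/f_Q(D_P).
So e_{79}(P',Q') = 60199949652843 + 64392276209212*t + 82726133344229*t^2.
e_{79}(P,Q) = (60199949652843 + 64392276209212*t + 82726133344229*t^2)^{68} = 17489736531838 + 43842682059494*t + 44799803037381*t^2.

17489736531838 + 43842682059494*t + 44799803037381*t^2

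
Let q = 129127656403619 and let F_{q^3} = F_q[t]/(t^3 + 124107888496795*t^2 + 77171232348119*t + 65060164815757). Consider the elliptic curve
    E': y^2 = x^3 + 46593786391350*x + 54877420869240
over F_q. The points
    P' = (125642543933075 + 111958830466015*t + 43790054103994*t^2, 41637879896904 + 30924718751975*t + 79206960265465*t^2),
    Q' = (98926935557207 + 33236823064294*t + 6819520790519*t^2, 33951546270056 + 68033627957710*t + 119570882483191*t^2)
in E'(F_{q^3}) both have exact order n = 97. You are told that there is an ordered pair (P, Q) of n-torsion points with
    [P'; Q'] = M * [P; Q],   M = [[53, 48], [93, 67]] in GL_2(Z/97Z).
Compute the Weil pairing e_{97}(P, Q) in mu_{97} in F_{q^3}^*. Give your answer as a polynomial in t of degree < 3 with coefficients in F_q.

e_{97} is bilinear + alternating on E[97], so e_{97}(53*P + 48*Q, 93*P + 67*Q) = e_{97}(P,Q)^(53*67-48*93).
det(M) mod 97 = 57; its inverse in (Z/97)^* is 80 (check: 57*80 mod 97 = 1).
Double-and-add over 1100001: 7-1 doublings, 3-1 additions; each step l_{T,T}/v_{2T} or l_{T,P'}/v at Q'+S for random S.
f_P(D_Q)/f_Q(D_P) = 10805738927483 + 103691085941766*t + 99630572209704*t^2.
Hence e(P,Q) = 91354108641863 + 107461746078887*t + 16643945158281*t^2 in F_{129127656403619^3}^*.

91354108641863 + 107461746078887*t + 16643945158281*t^2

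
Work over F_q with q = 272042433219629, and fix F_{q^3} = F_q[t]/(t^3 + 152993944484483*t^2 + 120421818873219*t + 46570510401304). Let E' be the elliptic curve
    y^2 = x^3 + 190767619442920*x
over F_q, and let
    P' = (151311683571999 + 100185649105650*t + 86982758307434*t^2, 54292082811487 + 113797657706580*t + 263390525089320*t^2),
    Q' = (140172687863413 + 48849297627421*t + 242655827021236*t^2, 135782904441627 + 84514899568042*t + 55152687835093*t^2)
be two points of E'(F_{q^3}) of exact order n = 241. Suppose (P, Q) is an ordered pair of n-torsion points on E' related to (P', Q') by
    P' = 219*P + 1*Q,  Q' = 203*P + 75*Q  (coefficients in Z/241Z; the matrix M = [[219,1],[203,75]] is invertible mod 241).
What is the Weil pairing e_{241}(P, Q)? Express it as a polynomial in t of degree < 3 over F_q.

39859411960638 + 119326218853295*t + 157567805618905*t^2

e_{241}(aP+bQ,cP+dQ) = e_{241}(P,Q)^(ad-bc); with (a,b,c,d)=(219,1,203,75) this gives the det-241 law.
219*75 - 1*203 = 16222; reduced mod 241: det = 75, inverse 45.
8-bit Miller (11110001) on E'/F_{272042433219629} with a'=190767619442920, b'=0: accumulate tangent/chord ratios at Q'+S and P'+S'.
The quotient is 134436591562449 + 216773740807691*t + 191947875171821*t^2.
Finally e_{241}(P,Q) = 39859411960638 + 119326218853295*t + 157567805618905*t^2.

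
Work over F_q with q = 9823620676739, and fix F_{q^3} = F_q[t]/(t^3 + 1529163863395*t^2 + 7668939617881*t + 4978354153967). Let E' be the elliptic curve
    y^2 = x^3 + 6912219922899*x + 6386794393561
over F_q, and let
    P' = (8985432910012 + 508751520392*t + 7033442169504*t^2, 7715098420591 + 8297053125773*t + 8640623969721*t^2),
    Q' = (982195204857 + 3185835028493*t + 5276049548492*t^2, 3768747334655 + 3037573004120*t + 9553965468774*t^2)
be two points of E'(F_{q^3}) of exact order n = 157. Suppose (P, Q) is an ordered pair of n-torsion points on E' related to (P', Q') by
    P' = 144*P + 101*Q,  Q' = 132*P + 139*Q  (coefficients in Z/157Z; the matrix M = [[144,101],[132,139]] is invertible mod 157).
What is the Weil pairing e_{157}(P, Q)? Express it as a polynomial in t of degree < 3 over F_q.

1707003585666 + 2010577341885*t + 3028045593272*t^2

e_{157}(aP+bQ,cP+dQ) = e_{157}(P,Q)^(ad-bc); with (a,b,c,d)=(144,101,132,139) this gives the det-157 law.
det(M) mod 157 = 90; its inverse in (Z/157)^* is 82 (check: 90*82 mod 157 = 1).
Build f_{157,P'} and f_{157,Q'} via the 8-bit ladder of 157=10011101_2; evaluate at shifted divisors; quotient in F_{9823620676739^3}.
The quotient is 224314206278 + 8846144078570*t + 5973550682133*t^2.
Hence e(P,Q) = 1707003585666 + 2010577341885*t + 3028045593272*t^2 in F_{9823620676739^3}^*.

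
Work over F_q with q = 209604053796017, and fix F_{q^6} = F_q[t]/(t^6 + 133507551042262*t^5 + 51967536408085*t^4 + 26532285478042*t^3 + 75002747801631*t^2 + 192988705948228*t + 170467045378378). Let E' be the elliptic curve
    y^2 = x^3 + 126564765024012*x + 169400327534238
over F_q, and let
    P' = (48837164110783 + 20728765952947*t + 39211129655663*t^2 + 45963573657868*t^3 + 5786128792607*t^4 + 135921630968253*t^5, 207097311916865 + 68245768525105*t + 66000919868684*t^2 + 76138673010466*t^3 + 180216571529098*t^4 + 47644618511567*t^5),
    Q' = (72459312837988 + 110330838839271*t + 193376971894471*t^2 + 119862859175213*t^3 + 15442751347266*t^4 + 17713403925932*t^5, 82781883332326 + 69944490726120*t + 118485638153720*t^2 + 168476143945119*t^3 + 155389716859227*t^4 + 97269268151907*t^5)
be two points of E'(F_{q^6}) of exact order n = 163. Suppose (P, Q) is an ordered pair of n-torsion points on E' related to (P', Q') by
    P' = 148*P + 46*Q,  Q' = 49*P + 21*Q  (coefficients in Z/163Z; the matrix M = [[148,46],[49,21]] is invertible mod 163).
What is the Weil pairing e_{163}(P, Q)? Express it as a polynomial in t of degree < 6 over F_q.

20397101996541 + 166719406709276*t + 7971878788201*t^2 + 60099621487909*t^3 + 186176619772262*t^4 + 149661710251824*t^5

Since e_{163}(P,P)=e_{163}(Q,Q)=1 and e_{163}(Q,P)=e_{163}(P,Q)^{-1}, expanding e_{163}(148*P + 46*Q,49*P + 21*Q) leaves e(P,Q)^det(M).
So e_{163}(P,Q) = e_{163}(P',Q')^{46}, since 39*46 = 1 mod 163.
Double-and-add over 10100011: 8-1 doublings, 4-1 additions; each step l_{T,T}/v_{2T} or l_{T,P'}/v at Q'+S for random S.
Result: e(P',Q') = 97160557899883 + 737213494526*t + 171483400567373*t^2 + 45404567111589*t^3 + 61509178312082*t^4 + 43566316770653*t^5.
Hence e(P,Q) = 20397101996541 + 166719406709276*t + 7971878788201*t^2 + 60099621487909*t^3 + 186176619772262*t^4 + 149661710251824*t^5 in F_{209604053796017^6}^*.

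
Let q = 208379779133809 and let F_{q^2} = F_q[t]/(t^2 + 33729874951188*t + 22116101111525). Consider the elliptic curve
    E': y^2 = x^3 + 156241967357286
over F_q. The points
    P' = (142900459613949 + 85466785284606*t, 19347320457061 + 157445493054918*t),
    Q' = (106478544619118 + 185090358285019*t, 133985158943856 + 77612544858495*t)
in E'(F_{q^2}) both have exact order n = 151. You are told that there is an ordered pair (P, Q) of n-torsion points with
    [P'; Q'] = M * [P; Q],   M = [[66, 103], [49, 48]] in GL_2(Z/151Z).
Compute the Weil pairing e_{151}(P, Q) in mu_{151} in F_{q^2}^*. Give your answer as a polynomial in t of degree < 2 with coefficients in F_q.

The 151-Weil pairing on E[151] over F_{208379779133809} is alternating-bilinear: e_{151}(P',Q') = e_{151}(P,Q)^det(M).
det M = 66*48 - 103*49 = -1879 = 84 (mod 151); 84^{-1} = 9 (mod 151).
Build f_{151,P'} and f_{151,Q'} via the 8-bit ladder of 151=10010111_2; evaluate at shifted divisors; quotient in F_{208379779133809^2}.
The quotient is 102343672124274 + 181683106367887*t.
(102343672124274 + 181683106367887*t)^{9} mod (208379779133809,f) = 137266522291295 + 14700227767503*t.

137266522291295 + 14700227767503*t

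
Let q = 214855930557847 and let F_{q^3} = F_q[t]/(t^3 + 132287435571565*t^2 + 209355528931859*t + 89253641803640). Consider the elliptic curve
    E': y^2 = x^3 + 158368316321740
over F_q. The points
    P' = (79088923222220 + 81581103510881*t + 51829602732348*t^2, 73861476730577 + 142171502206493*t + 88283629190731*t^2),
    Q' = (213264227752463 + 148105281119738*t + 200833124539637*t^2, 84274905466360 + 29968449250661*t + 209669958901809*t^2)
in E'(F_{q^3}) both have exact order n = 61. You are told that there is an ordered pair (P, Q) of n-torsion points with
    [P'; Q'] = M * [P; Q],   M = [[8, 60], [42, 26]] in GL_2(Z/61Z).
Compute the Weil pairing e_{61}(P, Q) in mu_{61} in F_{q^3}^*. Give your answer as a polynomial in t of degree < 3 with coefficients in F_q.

e_{61}(aP+bQ,cP+dQ) = e_{61}(P,Q)^(ad-bc); with (a,b,c,d)=(8,60,42,26) this gives the det-61 law.
Hence e(P,Q) = e(P',Q')^{51} where 51 = 6^{-1} mod 61.
Miller loop for e_{61} over F_{214855930557847^3}: bits of 61 = 111101; 5 double steps + 4 add steps, l/v at each.
Result: e(P',Q') = 168368584906160 + 104607095206796*t + 183551857061385*t^2.
Raise to 51: e(P,Q) = 204008599525786 + 105122750787130*t + 108603687669492*t^2 in mu_{61}.

204008599525786 + 105122750787130*t + 108603687669492*t^2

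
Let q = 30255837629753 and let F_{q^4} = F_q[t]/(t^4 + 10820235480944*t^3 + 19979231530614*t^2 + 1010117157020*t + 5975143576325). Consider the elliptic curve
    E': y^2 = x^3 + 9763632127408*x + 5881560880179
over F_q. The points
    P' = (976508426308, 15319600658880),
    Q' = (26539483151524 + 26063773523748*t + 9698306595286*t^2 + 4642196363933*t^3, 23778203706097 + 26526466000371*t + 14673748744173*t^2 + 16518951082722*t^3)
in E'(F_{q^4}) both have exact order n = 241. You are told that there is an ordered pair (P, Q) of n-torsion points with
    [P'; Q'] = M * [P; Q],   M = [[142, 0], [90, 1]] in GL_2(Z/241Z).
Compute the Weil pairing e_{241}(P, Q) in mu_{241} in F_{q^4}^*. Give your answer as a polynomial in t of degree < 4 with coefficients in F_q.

22775405192324 + 13784542308944*t + 22073094606365*t^2 + 4012785415762*t^3

Alternating bilinearity on E[241] (values in mu_{241} in F_{30255837629753^4}) gives e(P',Q') = e(P,Q)^det(M).
Inverting 142 mod 241: 185. Thus e_{241}(P,Q) = e(P',Q')^{185}.
n = 241 = (11110001)_2 (8 bits, wt 5); accumulate f_{241,P'}(Q'+S)/f_{241,P'}(S) along the 7-step ladder.
The quotient is 1295625374943 + 6398168936753*t + 10605271860450*t^2 + 6383986298751*t^3.
e_{241}(P,Q) = (1295625374943 + 6398168936753*t + 10605271860450*t^2 + 6383986298751*t^3)^{185} = 22775405192324 + 13784542308944*t + 22073094606365*t^2 + 4012785415762*t^3.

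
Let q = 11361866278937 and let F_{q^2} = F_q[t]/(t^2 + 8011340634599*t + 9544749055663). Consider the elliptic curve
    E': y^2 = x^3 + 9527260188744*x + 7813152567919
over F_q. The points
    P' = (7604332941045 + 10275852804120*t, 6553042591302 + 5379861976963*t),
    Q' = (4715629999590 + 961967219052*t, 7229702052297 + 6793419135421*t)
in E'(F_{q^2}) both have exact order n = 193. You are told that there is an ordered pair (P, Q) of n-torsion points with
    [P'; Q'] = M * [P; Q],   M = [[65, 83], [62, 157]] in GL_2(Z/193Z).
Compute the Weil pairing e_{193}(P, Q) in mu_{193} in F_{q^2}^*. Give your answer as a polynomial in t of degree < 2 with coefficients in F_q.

3988188234103 + 2826361127101*t

The 193-Weil pairing on E[193] over F_{11361866278937} is alternating-bilinear: e_{193}(P',Q') = e_{193}(P,Q)^det(M).
det M = 65*157 - 83*62 = 5059 = 41 (mod 193); 41^{-1} = 113 (mod 193).
Double-and-add over 11000001: 8-1 doublings, 3-1 additions; each step l_{T,T}/v_{2T} or l_{T,P'}/v at Q'+S for random S.
The quotient is 10335943467063 + 2578378318967*t.
(10335943467063 + 2578378318967*t)^{113} mod (11361866278937,f) = 3988188234103 + 2826361127101*t.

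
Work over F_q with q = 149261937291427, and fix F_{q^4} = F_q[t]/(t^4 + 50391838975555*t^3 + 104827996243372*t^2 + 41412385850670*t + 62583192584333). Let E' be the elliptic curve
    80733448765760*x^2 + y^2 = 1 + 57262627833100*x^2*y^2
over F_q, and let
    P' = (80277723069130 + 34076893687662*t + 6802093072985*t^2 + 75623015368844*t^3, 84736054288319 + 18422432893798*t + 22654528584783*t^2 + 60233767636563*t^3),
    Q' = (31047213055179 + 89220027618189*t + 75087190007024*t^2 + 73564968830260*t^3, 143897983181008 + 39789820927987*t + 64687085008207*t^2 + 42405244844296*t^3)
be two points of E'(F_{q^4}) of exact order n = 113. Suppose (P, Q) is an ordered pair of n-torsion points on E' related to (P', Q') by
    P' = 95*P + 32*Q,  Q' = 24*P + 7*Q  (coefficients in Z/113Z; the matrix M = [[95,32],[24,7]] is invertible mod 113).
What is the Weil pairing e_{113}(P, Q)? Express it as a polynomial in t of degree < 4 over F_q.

e_{113}(aP+bQ,cP+dQ) = e_{113}(P,Q)^(ad-bc); with (a,b,c,d)=(95,32,24,7) this gives the det-113 law.
det M = 95*7 - 32*24 = -103 = 10 (mod 113); 10^{-1} = 34 (mod 113).
Edwards->Montgomery: u=(1+y)/(1-y), v=u/x -> 78928153849798v^2=u^3+99339694035700u^2+u; then x_W=5867705233165u+22999346099810: y^2=x^3+12532464504234*x+48671063731589.
Double-and-add over 1110001: 7-1 doublings, 4-1 additions; each step l_{T,T}/v_{2T} or l_{T,P'}/v at Q'+S for random S.
Result: e(P',Q') = 41380675589587 + 23851101171514*t + 45212830705101*t^2 + 127653713013903*t^3.
Finally e_{113}(P,Q) = 50706638109823 + 102826652631052*t + 131790380375367*t^2 + 56220071105144*t^3.

50706638109823 + 102826652631052*t + 131790380375367*t^2 + 56220071105144*t^3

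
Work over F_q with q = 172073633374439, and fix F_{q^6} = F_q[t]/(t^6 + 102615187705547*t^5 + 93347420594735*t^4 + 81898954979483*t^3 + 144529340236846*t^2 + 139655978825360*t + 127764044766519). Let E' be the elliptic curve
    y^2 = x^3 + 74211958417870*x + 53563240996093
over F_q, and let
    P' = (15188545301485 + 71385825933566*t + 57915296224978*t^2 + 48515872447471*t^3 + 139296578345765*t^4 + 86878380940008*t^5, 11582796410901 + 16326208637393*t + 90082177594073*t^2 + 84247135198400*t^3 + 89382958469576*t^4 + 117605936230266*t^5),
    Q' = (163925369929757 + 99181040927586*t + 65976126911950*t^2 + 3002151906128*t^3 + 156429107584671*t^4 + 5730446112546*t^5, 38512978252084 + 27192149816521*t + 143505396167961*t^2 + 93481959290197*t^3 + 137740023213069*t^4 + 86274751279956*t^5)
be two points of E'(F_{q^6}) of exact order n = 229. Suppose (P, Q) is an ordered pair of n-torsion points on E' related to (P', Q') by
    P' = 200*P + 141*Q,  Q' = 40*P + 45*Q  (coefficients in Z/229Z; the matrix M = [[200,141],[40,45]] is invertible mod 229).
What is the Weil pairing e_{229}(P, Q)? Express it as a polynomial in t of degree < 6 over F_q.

145122531020107 + 60952181212299*t + 58889127667356*t^2 + 160064088648676*t^3 + 107300390495283*t^4 + 42627437944339*t^5

Since e_{229}(P,P)=e_{229}(Q,Q)=1 and e_{229}(Q,P)=e_{229}(P,Q)^{-1}, expanding e_{229}(200*P + 141*Q,40*P + 45*Q) leaves e(P,Q)^det(M).
Inverting 154 mod 229: 58. Thus e_{229}(P,Q) = e(P',Q')^{58}.
Run Miller on y^2=x^3+74211958417870*x+53563240996093 over F_{172073633374439}: ladder 11100101 (8 bits); e = f_P(D_Q)/f_Q(D_P).
Miller gives e_{229}(P',Q') = 89557246579792 + 85437392783644*t + 153633501135829*t^2 + 27085710489572*t^3 + 63633159326932*t^4 + 63695326900487*t^5 in F_{172073633374439^6}.
Finally e_{229}(P,Q) = 145122531020107 + 60952181212299*t + 58889127667356*t^2 + 160064088648676*t^3 + 107300390495283*t^4 + 42627437944339*t^5.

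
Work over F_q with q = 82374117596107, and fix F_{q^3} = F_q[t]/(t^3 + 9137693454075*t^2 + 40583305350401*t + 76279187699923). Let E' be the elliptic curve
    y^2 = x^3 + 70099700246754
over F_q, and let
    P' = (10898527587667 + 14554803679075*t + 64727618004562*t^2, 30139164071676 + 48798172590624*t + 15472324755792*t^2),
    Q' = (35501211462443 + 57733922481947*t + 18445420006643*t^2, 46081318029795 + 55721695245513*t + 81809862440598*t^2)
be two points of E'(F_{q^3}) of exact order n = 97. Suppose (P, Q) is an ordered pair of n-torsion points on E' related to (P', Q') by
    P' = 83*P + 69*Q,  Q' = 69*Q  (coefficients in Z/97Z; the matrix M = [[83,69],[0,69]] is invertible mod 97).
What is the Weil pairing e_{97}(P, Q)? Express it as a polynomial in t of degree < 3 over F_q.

Since e_{97}(P,P)=e_{97}(Q,Q)=1 and e_{97}(Q,P)=e_{97}(P,Q)^{-1}, expanding e_{97}(83*P + 69*Q,69*Q) leaves e(P,Q)^det(M).
Hence e(P,Q) = e(P',Q')^{73} where 73 = 4^{-1} mod 97.
Build f_{97,P'} and f_{97,Q'} via the 7-bit ladder of 97=1100001_2; evaluate at shifted divisors; quotient in F_{82374117596107^3}.
Result: e(P',Q') = 10850749192315 + 65187643269006*t + 72352808274621*t^2.
Raise to 73: e(P,Q) = 6025220733141 + 3990655259475*t + 65265512055091*t^2 in mu_{97}.

6025220733141 + 3990655259475*t + 65265512055091*t^2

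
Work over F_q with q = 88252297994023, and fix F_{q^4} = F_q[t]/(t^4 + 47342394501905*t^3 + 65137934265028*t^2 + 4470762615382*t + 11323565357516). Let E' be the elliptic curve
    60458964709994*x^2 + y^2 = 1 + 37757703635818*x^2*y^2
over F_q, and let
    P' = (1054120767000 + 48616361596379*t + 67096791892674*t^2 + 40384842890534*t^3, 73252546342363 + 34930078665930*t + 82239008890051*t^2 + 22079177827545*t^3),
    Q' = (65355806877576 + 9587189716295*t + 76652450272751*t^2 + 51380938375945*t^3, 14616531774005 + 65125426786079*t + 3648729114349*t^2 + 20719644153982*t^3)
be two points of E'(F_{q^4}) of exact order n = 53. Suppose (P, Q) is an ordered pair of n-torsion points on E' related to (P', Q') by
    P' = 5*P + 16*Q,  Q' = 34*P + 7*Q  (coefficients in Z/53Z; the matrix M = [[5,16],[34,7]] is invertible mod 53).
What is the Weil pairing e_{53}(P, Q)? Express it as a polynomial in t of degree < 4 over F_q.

53684426665228 + 35912158538010*t + 44601066967936*t^2 + 42423500691963*t^3

Alternating bilinearity on E[53] (values in mu_{53} in F_{88252297994023^4}) gives e(P',Q') = e(P,Q)^det(M).
Hence e(P,Q) = e(P',Q')^{48} where 48 = 21^{-1} mod 53.
Edwards->Montgomery: u=(1+y)/(1-y), v=u/x -> 13279438592976v^2=u^3+74077044184465u^2+u; then x_W=5675315268544u+16369444724302: y^2=x^3+73363274935153*x+71893436895110.
Build f_{53,P'} and f_{53,Q'} via the 6-bit ladder of 53=110101_2; evaluate at shifted divisors; quotient in F_{88252297994023^4}.
e_{53}(P',Q') = 71812193586562 + 6499102498476*t + 79971878498107*t^2 + 17324537012724*t^3.
Finally e_{53}(P,Q) = 53684426665228 + 35912158538010*t + 44601066967936*t^2 + 42423500691963*t^3.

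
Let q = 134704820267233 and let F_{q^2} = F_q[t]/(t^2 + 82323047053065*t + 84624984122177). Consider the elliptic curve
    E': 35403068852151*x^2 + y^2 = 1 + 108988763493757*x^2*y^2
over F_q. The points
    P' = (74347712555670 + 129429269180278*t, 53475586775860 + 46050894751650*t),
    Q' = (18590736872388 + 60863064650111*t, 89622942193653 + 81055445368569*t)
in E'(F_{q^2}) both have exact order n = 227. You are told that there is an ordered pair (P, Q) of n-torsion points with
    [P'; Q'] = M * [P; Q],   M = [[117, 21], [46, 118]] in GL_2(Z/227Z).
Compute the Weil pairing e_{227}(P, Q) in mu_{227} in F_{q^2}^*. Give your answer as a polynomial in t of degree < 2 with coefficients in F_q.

e_{227}(aP+bQ,cP+dQ) = e_{227}(P,Q)^(ad-bc); with (a,b,c,d)=(117,21,46,118) this gives the det-227 law.
117*118 - 21*46 = 12840; reduced mod 227: det = 128, inverse 94.
Edwards->Montgomery: u=(1+y)/(1-y), v=u/x -> 101118808227939v^2=u^3+51159815550047u^2+u; then x_W=48955986473215u+68966912146729: y^2=x^3+49680887558739*x+12505771509461.
n = 227 = (11100011)_2 (8 bits, wt 5); accumulate f_{227,P'}(Q'+S)/f_{227,P'}(S) along the 7-step ladder.
So e_{227}(P',Q') = 129808680019705 + 99314906713652*t.
(129808680019705 + 99314906713652*t)^{94} mod (134704820267233,f) = 38951667045395 + 33245683768280*t.

38951667045395 + 33245683768280*t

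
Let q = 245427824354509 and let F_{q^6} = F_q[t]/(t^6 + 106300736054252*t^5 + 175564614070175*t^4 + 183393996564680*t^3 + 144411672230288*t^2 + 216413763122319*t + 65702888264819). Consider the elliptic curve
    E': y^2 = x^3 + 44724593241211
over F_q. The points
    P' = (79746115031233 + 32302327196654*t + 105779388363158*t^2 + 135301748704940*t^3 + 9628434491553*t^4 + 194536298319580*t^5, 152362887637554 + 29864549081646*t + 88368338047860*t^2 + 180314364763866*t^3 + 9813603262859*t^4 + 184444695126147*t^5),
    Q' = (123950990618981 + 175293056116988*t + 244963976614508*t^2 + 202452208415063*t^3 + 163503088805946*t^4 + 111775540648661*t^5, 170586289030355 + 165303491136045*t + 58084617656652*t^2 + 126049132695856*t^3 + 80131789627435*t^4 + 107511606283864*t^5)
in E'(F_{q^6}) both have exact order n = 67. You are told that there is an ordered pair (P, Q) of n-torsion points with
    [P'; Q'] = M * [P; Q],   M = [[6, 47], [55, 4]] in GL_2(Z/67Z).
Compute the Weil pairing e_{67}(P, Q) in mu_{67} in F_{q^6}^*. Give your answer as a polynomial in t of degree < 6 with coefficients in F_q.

Since e_{67}(P,P)=e_{67}(Q,Q)=1 and e_{67}(Q,P)=e_{67}(P,Q)^{-1}, expanding e_{67}(6*P + 47*Q,55*P + 4*Q) leaves e(P,Q)^det(M).
det M = 6*4 - 47*55 = -2561 = 52 (mod 67); 52^{-1} = 58 (mod 67).
7-bit Miller (1000011) on E'/F_{245427824354509} with a'=0, b'=44724593241211: accumulate tangent/chord ratios at Q'+S and P'+S'.
e_{67}(P',Q') = 218665521964230 + 175647419907470*t + 221067203034053*t^2 + 216914418712201*t^3 + 12754118334762*t^4 + 209665396930199*t^5.
Thus e_{67}(P,Q) = 190587158826468 + 7690443844744*t + 187789036825658*t^2 + 195575363347689*t^3 + 212785360004113*t^4 + 138782193430102*t^5.

190587158826468 + 7690443844744*t + 187789036825658*t^2 + 195575363347689*t^3 + 212785360004113*t^4 + 138782193430102*t^5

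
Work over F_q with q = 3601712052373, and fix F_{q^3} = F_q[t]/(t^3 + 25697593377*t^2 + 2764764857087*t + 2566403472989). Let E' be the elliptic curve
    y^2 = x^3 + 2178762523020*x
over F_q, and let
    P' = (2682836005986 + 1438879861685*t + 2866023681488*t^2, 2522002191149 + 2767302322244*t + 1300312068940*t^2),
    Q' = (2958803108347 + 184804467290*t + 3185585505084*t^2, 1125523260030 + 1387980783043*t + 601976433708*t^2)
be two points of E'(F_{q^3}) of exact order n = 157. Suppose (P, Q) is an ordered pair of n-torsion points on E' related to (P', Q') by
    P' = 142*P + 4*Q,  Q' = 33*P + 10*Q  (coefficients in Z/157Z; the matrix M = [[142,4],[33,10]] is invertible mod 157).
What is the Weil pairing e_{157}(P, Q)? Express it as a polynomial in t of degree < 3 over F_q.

e_{157} is bilinear + alternating on E[157], so e_{157}(142*P + 4*Q, 33*P + 10*Q) = e_{157}(P,Q)^(142*10-4*33).
142*10 - 4*33 = 1288; reduced mod 157: det = 32, inverse 54.
n = 157 = (10011101)_2 (8 bits, wt 5); accumulate f_{157,P'}(Q'+S)/f_{157,P'}(S) along the 7-step ladder.
f_P(D_Q)/f_Q(D_P) = 3493632301754 + 1473220034589*t + 3263076370720*t^2.
Raise to 54: e(P,Q) = 527328519308 + 1578605459754*t + 2254757915959*t^2 in mu_{157}.

527328519308 + 1578605459754*t + 2254757915959*t^2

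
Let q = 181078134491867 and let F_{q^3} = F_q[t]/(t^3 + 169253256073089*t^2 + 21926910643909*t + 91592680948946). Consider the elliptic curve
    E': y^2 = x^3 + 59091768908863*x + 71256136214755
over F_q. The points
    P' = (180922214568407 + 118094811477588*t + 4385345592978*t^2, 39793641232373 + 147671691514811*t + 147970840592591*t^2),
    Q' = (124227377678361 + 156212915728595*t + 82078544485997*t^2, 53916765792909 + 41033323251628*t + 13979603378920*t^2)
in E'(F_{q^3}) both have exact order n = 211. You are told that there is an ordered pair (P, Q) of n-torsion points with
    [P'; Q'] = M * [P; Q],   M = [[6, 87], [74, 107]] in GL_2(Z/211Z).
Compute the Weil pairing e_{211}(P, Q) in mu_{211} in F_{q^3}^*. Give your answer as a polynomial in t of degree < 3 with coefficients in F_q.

154585915354035 + 62499049490675*t + 22464491349868*t^2

e_{211}(aP+bQ,cP+dQ) = e_{211}(P,Q)^(ad-bc); with (a,b,c,d)=(6,87,74,107) this gives the det-211 law.
So e_{211}(P,Q) = e_{211}(P',Q')^{130}, since 112*130 = 1 mod 211.
Double-and-add over 11010011: 8-1 doublings, 5-1 additions; each step l_{T,T}/v_{2T} or l_{T,P'}/v at Q'+S for random S.
Result: e(P',Q') = 94962492613467 + 200385434108*t + 105793060453836*t^2.
Thus e_{211}(P,Q) = 154585915354035 + 62499049490675*t + 22464491349868*t^2.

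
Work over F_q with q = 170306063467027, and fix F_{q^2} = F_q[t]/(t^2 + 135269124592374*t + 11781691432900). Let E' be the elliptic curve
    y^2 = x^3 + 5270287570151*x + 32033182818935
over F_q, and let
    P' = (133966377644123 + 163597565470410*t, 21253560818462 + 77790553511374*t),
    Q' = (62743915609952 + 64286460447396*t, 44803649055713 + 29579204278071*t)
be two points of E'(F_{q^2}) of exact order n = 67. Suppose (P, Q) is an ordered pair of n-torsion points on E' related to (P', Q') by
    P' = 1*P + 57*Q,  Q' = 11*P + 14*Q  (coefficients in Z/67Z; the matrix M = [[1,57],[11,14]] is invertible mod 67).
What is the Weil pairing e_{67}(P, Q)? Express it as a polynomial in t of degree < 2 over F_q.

Since e_{67}(P,P)=e_{67}(Q,Q)=1 and e_{67}(Q,P)=e_{67}(P,Q)^{-1}, expanding e_{67}(1*P + 57*Q,11*P + 14*Q) leaves e(P,Q)^det(M).
det M = 1*14 - 57*11 = -613 = 57 (mod 67); 57^{-1} = 20 (mod 67).
n = 67 = (1000011)_2 (7 bits, wt 3); accumulate f_{67,P'}(Q'+S)/f_{67,P'}(S) along the 6-step ladder.
Miller gives e_{67}(P',Q') = 24958770542781 + 117526596547111*t in F_{170306063467027^2}.
Finally e_{67}(P,Q) = 93811550628331 + 131130617762038*t.

93811550628331 + 131130617762038*t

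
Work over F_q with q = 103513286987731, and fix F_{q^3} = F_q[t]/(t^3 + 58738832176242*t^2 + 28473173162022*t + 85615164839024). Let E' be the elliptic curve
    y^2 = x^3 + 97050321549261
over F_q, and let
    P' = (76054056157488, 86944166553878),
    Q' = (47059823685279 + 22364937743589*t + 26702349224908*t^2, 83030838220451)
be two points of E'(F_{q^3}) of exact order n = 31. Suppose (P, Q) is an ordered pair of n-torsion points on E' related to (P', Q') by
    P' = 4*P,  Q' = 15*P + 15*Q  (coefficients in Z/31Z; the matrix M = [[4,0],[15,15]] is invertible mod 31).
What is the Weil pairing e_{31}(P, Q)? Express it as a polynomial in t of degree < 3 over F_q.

The 31-Weil pairing on E[31] over F_{103513286987731} is alternating-bilinear: e_{31}(P',Q') = e_{31}(P,Q)^det(M).
4*15 - 0*15 = 60; reduced mod 31: det = 29, inverse 15.
n = 31 = (11111)_2 (5 bits, wt 5); accumulate f_{31,P'}(Q'+S)/f_{31,P'}(S) along the 4-step ladder.
e_{31}(P',Q') = 98415872753779 + 88960981227211*t + 25846467071699*t^2.
Hence e(P,Q) = 64225150700619 + 87016817549955*t + 90497221794139*t^2 in F_{103513286987731^3}^*.

64225150700619 + 87016817549955*t + 90497221794139*t^2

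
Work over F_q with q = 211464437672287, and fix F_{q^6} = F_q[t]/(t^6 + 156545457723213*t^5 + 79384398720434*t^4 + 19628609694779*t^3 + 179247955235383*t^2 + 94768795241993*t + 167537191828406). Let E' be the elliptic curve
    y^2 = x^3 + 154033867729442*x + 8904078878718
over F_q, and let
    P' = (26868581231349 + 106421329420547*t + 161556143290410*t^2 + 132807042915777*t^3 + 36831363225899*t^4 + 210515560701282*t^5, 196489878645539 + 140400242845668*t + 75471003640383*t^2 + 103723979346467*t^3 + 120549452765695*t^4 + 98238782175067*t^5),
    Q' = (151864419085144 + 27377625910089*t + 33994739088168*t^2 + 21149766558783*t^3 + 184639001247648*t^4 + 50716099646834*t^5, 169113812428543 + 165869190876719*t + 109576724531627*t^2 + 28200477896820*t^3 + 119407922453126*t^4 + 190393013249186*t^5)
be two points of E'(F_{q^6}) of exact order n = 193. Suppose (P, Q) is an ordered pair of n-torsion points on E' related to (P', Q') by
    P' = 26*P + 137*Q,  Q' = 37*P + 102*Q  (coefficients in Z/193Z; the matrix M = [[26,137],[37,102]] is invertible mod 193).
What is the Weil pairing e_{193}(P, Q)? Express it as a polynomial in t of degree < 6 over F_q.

29381059776262 + 81623660489559*t + 109441531783115*t^2 + 83501323780481*t^3 + 89175284826204*t^4 + 37515209210196*t^5

Since e_{193}(P,P)=e_{193}(Q,Q)=1 and e_{193}(Q,P)=e_{193}(P,Q)^{-1}, expanding e_{193}(26*P + 137*Q,37*P + 102*Q) leaves e(P,Q)^det(M).
Inverting 92 mod 193: 107. Thus e_{193}(P,Q) = e(P',Q')^{107}.
n = 193 = (11000001)_2 (8 bits, wt 3); accumulate f_{193,P'}(Q'+S)/f_{193,P'}(S) along the 7-step ladder.
f_P(D_Q)/f_Q(D_P) = 173524554225056 + 17949031401620*t + 29134604524393*t^2 + 196955845487283*t^3 + 165513660379677*t^4 + 8086401572260*t^5.
Thus e_{193}(P,Q) = 29381059776262 + 81623660489559*t + 109441531783115*t^2 + 83501323780481*t^3 + 89175284826204*t^4 + 37515209210196*t^5.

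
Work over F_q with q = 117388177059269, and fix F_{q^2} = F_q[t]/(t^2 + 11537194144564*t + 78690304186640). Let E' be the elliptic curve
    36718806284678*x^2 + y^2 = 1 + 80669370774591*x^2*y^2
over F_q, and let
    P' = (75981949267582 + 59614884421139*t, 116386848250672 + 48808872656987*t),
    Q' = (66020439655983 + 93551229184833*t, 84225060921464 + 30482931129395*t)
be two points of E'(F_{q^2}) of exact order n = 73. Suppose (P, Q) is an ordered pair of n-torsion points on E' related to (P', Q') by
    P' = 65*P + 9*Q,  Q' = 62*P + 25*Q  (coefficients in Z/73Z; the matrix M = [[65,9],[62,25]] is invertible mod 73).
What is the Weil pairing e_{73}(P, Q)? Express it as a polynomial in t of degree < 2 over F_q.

Under M = [[65,9],[62,25]] in GL_2(Z/73), e_{73}(P',Q') = e_{73}(P,Q)^(65*25-9*62 mod 73).
Inverting 45 mod 73: 13. Thus e_{73}(P,Q) = e(P',Q')^{13}.
Map (x,y)_Ed via u=(1+y)/(1-y), v=(1+y)/((1-y)x) to Montgomery A=0,B=28557928126150; then to (a',b')=(99220537706883,0).
Double-and-add over 1001001: 7-1 doublings, 3-1 additions; each step l_{T,T}/v_{2T} or l_{T,P'}/v at Q'+S for random S.
So e_{73}(P',Q') = 89626363610748 + 24749623980887*t.
Finally e_{73}(P,Q) = 64077789103024 + 33459331620883*t.

64077789103024 + 33459331620883*t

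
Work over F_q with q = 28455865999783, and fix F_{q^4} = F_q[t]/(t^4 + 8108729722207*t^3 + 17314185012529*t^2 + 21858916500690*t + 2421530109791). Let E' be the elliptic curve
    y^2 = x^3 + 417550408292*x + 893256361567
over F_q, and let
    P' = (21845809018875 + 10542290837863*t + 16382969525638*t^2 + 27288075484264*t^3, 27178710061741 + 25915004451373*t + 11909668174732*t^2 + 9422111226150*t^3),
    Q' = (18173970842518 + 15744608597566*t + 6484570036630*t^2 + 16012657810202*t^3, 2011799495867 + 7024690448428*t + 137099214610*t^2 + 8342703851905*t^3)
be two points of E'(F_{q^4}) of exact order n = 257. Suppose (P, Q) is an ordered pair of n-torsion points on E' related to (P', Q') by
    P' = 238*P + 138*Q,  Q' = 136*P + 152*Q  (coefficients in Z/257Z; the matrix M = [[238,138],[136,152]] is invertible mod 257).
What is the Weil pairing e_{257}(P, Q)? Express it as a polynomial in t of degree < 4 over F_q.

18114707111589 + 18995957711846*t + 23371214388320*t^2 + 21150997424802*t^3

Alternating bilinearity on E[257] (values in mu_{257} in F_{28455865999783^4}) gives e(P',Q') = e(P,Q)^det(M).
det(M) mod 257 = 189; its inverse in (Z/257)^* is 34 (check: 189*34 mod 257 = 1).
9-bit Miller (100000001) on E'/F_{28455865999783} with a'=417550408292, b'=893256361567: accumulate tangent/chord ratios at Q'+S and P'+S'.
Result: e(P',Q') = 16460161177353 + 23859478450943*t + 3071812455234*t^2 + 443568394010*t^3.
Raise to 34: e(P,Q) = 18114707111589 + 18995957711846*t + 23371214388320*t^2 + 21150997424802*t^3 in mu_{257}.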